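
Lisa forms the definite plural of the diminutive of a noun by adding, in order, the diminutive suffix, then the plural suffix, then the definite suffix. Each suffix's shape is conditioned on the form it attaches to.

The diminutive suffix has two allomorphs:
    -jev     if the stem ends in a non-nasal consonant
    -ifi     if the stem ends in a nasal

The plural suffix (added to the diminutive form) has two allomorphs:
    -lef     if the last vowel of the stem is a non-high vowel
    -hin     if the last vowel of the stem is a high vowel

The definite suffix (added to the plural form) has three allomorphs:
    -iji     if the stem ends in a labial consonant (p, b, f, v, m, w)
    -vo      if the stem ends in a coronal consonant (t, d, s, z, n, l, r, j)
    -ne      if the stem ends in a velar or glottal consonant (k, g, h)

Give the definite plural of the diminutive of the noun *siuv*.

*siuv*: final consonant = /v/, non-nasal → -jev → *siuvjev*.
The diminutive form *siuvjev* — last vowel /e/ (a non-high vowel) → -lef → *siuvjevlef*.
The plural form *siuvjevlef* — final consonant /f/ (labial) → -iji → *siuvjevlefiji*.

siuvjevlefiji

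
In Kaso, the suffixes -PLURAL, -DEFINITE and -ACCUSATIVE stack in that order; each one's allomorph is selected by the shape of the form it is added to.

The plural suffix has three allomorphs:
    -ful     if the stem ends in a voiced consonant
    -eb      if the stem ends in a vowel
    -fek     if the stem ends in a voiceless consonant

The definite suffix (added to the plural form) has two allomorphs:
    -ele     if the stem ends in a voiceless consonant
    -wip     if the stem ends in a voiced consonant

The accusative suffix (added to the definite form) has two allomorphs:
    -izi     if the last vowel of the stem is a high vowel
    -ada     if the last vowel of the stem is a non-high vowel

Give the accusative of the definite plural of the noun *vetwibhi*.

The final sound of *vetwibhi* is /i/, which is a vowel, so the plural suffix is -eb, giving *vetwibhieb*.
Since the final consonant of the plural form *vetwibhieb* is /b/ (voiced), it takes -wip, giving *vetwibhiebwip*.
The definite form *vetwibhiebwip* — last vowel /i/ (a high vowel) → -izi → *vetwibhiebwipizi*.

vetwibhiebwipizi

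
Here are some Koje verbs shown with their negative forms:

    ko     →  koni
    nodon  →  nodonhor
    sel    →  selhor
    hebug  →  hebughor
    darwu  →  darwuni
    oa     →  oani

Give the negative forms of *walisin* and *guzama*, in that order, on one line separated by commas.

The suffix is conditioned by the final sound: -hor when the stem ends in a consonant (*nodon*, *sel*, *hebug*); -ni when the stem ends in a vowel (*ko*, *darwu*, *oa*).
*walisin* — final sound /n/ (a consonant) → -hor → *walisinhor*.
*guzama*: final sound = /a/, a vowel → -ni → *guzamani*.

walisinhor, guzamani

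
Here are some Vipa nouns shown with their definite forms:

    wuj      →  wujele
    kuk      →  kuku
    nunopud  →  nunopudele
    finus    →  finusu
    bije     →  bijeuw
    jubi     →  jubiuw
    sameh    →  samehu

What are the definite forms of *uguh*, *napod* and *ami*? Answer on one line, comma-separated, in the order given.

The pattern is voicing of the final sound: -u when the stem ends in a voiceless consonant (*kuk*, *finus*, *sameh*); -ele when the stem ends in a voiced consonant (*wuj*, *nunopud*); -uw when the stem ends in a vowel (*bije*, *jubi*).
The final sound of *uguh* is /h/, which is a voiceless consonant, so the suffix is -u, giving *uguhu*.
*napod* — final sound /d/ (a voiced consonant) → -ele → *napodele*.
*ami*: final sound = /i/, a vowel → -uw → *amiuw*.

uguhu, napodele, amiuw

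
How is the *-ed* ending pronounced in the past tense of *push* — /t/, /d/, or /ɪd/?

/t/

The stem *push* ends in a voiceless consonant other than /t/.
The -ed suffix is realized as /ɪd/ after /t, d/; as /t/ after other voiceless consonants; and as /d/ after other voiced sounds.
So -ed on *push* is pronounced /t/.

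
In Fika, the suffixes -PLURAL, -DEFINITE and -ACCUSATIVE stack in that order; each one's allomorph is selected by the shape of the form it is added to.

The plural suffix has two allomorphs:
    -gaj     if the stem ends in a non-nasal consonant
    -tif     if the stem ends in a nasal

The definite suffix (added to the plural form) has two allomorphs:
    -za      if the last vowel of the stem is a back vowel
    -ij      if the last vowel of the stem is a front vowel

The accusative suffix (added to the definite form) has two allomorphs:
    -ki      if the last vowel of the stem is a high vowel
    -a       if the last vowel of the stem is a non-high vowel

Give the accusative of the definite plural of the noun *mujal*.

The final consonant of *mujal* is /l/, which is non-nasal, so the plural suffix is -gaj, giving *mujalgaj*.
The plural form *mujalgaj* — last vowel /a/ (a back vowel) → -za → *mujalgajza*.
The last vowel of the definite form *mujalgajza* is /a/, which is a non-high vowel, so the accusative suffix is -a, giving *mujalgajzaa*.

mujalgajzaa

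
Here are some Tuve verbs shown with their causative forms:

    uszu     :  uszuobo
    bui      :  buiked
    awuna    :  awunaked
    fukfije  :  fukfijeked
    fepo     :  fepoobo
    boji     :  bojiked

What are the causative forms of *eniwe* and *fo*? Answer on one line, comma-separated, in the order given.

The pattern is rounding harmony: -obo when the last vowel of the stem is a rounded vowel (*uszu*, *fepo*); -ked when the last vowel of the stem is an unrounded vowel (*bui*, *awuna*, *fukfije*, *boji*).
The last vowel of *eniwe* is /e/, which is an unrounded vowel, so the suffix is -ked, giving *eniweked*.
*fo*: last vowel = /o/, a rounded vowel → -obo → *foobo*.

eniweked, foobo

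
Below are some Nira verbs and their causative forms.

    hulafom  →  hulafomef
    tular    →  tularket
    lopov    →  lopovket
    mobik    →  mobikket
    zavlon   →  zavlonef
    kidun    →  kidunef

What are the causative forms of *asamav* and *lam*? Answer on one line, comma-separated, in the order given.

asamavket, lamef

Looking at the final consonant of each stem: -ef when the stem ends in a nasal (*hulafom*, *zavlon*, *kidun*); -ket when the stem ends in a non-nasal consonant (*tular*, *lopov*, *mobik*).
*asamav* — final consonant /v/ (non-nasal) → -ket → *asamavket*.
*lam* — final consonant /m/ (a nasal) → -ef → *lamef*.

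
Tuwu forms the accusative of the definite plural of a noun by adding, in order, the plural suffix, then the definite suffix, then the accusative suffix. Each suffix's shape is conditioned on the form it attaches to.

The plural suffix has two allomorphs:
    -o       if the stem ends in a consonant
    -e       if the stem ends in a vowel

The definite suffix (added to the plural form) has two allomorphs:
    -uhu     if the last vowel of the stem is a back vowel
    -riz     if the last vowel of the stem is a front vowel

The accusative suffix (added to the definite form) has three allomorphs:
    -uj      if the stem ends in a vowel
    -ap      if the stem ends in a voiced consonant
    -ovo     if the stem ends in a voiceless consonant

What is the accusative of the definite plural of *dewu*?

dewuerizap

The final sound of *dewu* is /u/, which is a vowel, so the plural suffix is -e, giving *dewue*.
The plural form *dewue*: last vowel = /e/, a front vowel → -riz → *dewueriz*.
The definite form *dewueriz*: final sound = /z/, a voiced consonant → -ap → *dewuerizap*.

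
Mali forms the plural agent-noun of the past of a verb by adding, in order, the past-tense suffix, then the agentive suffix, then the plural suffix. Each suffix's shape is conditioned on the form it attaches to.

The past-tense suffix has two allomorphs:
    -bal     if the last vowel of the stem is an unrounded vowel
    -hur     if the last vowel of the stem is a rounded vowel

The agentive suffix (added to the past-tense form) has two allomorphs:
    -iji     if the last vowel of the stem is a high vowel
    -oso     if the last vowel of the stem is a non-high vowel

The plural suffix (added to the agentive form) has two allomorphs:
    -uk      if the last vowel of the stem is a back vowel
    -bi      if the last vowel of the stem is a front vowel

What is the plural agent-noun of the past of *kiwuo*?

The last vowel of *kiwuo* is /o/, which is a rounded vowel, so the past-tense suffix is -hur, giving *kiwuohur*.
The last vowel of the past-tense form *kiwuohur* is /u/, which is a high vowel, so the agentive suffix is -iji, giving *kiwuohuriji*.
Since the last vowel of the agentive form *kiwuohuriji* is /i/ (a front vowel), it takes -bi, giving *kiwuohurijibi*.

kiwuohurijibi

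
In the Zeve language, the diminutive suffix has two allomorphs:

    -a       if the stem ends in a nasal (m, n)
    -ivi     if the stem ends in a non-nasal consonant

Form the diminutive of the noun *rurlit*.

rurlitivi

The final consonant of *rurlit* is /t/, which is non-nasal, so the suffix is -ivi, giving *rurlitivi*.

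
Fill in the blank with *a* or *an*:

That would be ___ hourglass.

an

The indefinite article is chosen by the initial *sound* of the following word, not its spelling.
*hourglass* begins with the sound /aʊ/ (silent h) — a vowel sound.
So the article is *an*: That would be an hourglass.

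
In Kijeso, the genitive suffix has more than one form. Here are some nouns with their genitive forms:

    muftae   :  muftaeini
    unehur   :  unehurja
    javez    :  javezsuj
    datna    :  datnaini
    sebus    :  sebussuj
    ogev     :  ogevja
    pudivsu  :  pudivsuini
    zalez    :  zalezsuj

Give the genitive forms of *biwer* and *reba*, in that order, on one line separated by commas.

biwerja, rebaini

The pattern is sibilance of the final sound: -suj when the stem ends in a sibilant (*javez*, *sebus*, *zalez*); -ja when the stem ends in a non-sibilant consonant (*unehur*, *ogev*); -ini when the stem ends in a vowel (*muftae*, *datna*, *pudivsu*).
The final sound of *biwer* is /r/, which is a non-sibilant consonant, so the suffix is -ja, giving *biwerja*.
The final sound of *reba* is /a/, which is a vowel, so the suffix is -ini, giving *rebaini*.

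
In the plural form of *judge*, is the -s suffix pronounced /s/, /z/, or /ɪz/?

/ɪz/

The stem *judge* ends in a sibilant (/s, z, ʃ, ʒ, tʃ, dʒ/).
The plural suffix surfaces as /ɪz/ after sibilants, /s/ after other voiceless consonants, and /z/ after other voiced sounds.
So the plural -s on *judge* is pronounced /ɪz/.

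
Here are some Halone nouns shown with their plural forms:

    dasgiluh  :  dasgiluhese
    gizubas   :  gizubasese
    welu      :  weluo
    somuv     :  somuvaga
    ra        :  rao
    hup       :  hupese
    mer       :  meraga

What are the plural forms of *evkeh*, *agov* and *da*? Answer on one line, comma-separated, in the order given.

The pattern is voicing of the final sound: -ese when the stem ends in a voiceless consonant (*dasgiluh*, *gizubas*, *hup*); -aga when the stem ends in a voiced consonant (*somuv*, *mer*); -o when the stem ends in a vowel (*welu*, *ra*).
Since the final sound of *evkeh* is /h/ (a voiceless consonant), it takes -ese, giving *evkehese*.
*agov* — final sound /v/ (a voiced consonant) → -aga → *agovaga*.
*da* — final sound /a/ (a vowel) → -o → *dao*.

evkehese, agovaga, dao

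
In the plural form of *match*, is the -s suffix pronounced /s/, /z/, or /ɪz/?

The stem *match* ends in a sibilant (/s, z, ʃ, ʒ, tʃ, dʒ/).
The plural suffix surfaces as /ɪz/ after sibilants, /s/ after other voiceless consonants, and /z/ after other voiced sounds.
So the plural -s on *match* is pronounced /ɪz/.

/ɪz/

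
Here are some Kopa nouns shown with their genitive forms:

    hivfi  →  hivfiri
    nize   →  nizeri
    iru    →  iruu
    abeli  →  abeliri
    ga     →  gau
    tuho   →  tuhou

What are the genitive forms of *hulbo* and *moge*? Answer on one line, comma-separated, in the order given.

hulbou, mogeri

Looking at the last vowel of each stem: -ri when the last vowel of the stem is a front vowel (*hivfi*, *nize*, *abeli*); -u when the last vowel of the stem is a back vowel (*iru*, *ga*, *tuho*).
The last vowel of *hulbo* is /o/, which is a back vowel, so the suffix is -u, giving *hulbou*.
*moge*: last vowel = /e/, a front vowel → -ri → *mogeri*.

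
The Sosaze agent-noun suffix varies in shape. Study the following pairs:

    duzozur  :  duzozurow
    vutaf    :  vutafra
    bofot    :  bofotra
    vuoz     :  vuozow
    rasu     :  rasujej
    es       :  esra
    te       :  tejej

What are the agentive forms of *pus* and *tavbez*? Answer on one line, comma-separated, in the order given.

Looking at the final sound of each stem: -ra when the stem ends in a voiceless consonant (*vutaf*, *bofot*, *es*); -ow when the stem ends in a voiced consonant (*duzozur*, *vuoz*); -jej when the stem ends in a vowel (*rasu*, *te*).
The final sound of *pus* is /s/, which is a voiceless consonant, so the suffix is -ra, giving *pusra*.
Since the final sound of *tavbez* is /z/ (a voiced consonant), it takes -ow, giving *tavbezow*.

pusra, tavbezow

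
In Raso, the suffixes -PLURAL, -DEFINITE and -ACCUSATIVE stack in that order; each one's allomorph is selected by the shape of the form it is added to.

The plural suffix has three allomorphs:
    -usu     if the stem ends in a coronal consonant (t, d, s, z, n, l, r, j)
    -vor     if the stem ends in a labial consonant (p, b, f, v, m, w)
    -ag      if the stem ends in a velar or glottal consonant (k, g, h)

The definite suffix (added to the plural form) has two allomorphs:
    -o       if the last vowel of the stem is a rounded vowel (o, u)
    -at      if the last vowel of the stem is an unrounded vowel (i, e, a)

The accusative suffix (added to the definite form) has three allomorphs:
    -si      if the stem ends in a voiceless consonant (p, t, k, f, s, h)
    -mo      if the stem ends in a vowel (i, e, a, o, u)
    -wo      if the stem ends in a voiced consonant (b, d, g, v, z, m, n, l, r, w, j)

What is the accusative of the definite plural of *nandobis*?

nandobisusuomo

Since the final consonant of *nandobis* is /s/ (coronal), it takes -usu, giving *nandobisusu*.
The last vowel of the plural form *nandobisusu* is /u/, which is a rounded vowel, so the definite suffix is -o, giving *nandobisusuo*.
The definite form *nandobisusuo* — final sound /o/ (a vowel) → -mo → *nandobisusuomo*.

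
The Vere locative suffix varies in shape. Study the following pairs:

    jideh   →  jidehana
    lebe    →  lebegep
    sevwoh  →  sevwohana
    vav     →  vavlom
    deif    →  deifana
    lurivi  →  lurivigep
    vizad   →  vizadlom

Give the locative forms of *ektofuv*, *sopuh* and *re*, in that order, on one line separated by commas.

The alternation tracks the final sound of the stem — -ana when the stem ends in a voiceless consonant (*jideh*, *sevwoh*, *deif*); -lom when the stem ends in a voiced consonant (*vav*, *vizad*); -gep when the stem ends in a vowel (*lebe*, *lurivi*).
*ektofuv* — final sound /v/ (a voiced consonant) → -lom → *ektofuvlom*.
The final sound of *sopuh* is /h/, which is a voiceless consonant, so the suffix is -ana, giving *sopuhana*.
The final sound of *re* is /e/, which is a vowel, so the suffix is -gep, giving *regep*.

ektofuvlom, sopuhana, regep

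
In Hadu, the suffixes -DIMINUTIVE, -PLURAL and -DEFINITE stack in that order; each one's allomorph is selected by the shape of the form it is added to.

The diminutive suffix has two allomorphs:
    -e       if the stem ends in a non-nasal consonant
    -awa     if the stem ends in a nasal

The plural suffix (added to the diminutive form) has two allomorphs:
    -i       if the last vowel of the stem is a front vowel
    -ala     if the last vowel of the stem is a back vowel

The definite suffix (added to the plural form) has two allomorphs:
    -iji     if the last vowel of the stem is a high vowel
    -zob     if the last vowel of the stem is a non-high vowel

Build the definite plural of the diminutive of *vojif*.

vojifeiiji

*vojif*: final consonant = /f/, non-nasal → -e → *vojife*.
Since the last vowel of the diminutive form *vojife* is /e/ (a front vowel), it takes -i, giving *vojifei*.
The plural form *vojifei* — last vowel /i/ (a high vowel) → -iji → *vojifeiiji*.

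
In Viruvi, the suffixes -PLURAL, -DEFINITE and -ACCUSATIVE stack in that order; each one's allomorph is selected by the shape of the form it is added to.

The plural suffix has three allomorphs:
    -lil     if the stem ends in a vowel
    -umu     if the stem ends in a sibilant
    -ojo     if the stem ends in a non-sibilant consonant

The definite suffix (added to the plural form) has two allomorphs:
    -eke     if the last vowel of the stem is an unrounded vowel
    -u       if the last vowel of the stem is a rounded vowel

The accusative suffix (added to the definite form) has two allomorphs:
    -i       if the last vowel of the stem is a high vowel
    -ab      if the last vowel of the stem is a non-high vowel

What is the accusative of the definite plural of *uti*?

*uti*: final sound = /i/, a vowel → -lil → *utilil*.
The plural form *utilil*: last vowel = /i/, an unrounded vowel → -eke → *utilileke*.
Since the last vowel of the definite form *utilileke* is /e/ (a non-high vowel), it takes -ab, giving *utililekeab*.

utililekeab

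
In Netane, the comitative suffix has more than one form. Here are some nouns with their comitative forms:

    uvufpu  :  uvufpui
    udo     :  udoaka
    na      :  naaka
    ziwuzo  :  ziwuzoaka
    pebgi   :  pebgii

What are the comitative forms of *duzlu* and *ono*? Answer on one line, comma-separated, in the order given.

The pattern is height harmony: -i when the last vowel of the stem is a high vowel (*uvufpu*, *pebgi*); -aka when the last vowel of the stem is a non-high vowel (*udo*, *na*, *ziwuzo*).
*duzlu* — last vowel /u/ (a high vowel) → -i → *duzlui*.
Since the last vowel of *ono* is /o/ (a non-high vowel), it takes -aka, giving *onoaka*.

duzlui, onoaka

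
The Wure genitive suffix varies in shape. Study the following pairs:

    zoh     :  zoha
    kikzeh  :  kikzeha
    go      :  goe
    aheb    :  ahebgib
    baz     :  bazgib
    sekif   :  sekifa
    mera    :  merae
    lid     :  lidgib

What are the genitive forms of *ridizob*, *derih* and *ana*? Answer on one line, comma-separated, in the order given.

ridizobgib, deriha, anae

The pattern is voicing of the final sound: -a when the stem ends in a voiceless consonant (*zoh*, *kikzeh*, *sekif*); -gib when the stem ends in a voiced consonant (*aheb*, *baz*, *lid*); -e when the stem ends in a vowel (*go*, *mera*).
*ridizob* — final sound /b/ (a voiced consonant) → -gib → *ridizobgib*.
*derih* — final sound /h/ (a voiceless consonant) → -a → *deriha*.
*ana*: final sound = /a/, a vowel → -e → *anae*.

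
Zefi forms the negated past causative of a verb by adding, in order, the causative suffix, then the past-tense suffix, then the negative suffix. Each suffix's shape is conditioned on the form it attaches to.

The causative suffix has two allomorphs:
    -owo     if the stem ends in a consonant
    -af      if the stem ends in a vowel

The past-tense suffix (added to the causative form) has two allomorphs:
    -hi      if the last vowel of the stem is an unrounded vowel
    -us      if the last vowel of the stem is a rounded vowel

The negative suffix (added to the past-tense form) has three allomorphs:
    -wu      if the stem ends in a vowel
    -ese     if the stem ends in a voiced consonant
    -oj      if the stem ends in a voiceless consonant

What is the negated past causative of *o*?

Since the final sound of *o* is /o/ (a vowel), it takes -af, giving *oaf*.
The causative form *oaf* — last vowel /a/ (an unrounded vowel) → -hi → *oafhi*.
The final sound of the past-tense form *oafhi* is /i/, which is a vowel, so the negative suffix is -wu, giving *oafhiwu*.

oafhiwu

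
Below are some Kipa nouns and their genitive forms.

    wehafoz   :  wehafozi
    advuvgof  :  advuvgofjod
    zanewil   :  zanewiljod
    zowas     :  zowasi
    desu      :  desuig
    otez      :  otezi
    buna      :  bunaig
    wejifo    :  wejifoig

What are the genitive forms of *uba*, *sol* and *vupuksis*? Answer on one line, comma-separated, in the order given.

The suffix is conditioned by the final sound: -i when the stem ends in a sibilant (*wehafoz*, *zowas*, *otez*); -jod when the stem ends in a non-sibilant consonant (*advuvgof*, *zanewil*); -ig when the stem ends in a vowel (*desu*, *buna*, *wejifo*).
*uba*: final sound = /a/, a vowel → -ig → *ubaig*.
The final sound of *sol* is /l/, which is a non-sibilant consonant, so the suffix is -jod, giving *soljod*.
*vupuksis* — final sound /s/ (a sibilant) → -i → *vupuksisi*.

ubaig, soljod, vupuksisi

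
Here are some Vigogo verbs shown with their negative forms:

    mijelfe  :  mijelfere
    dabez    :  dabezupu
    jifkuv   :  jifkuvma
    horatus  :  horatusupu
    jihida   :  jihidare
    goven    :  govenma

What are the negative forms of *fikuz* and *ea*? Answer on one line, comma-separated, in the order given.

fikuzupu, eare

The suffix is conditioned by the final sound: -upu when the stem ends in a sibilant (*dabez*, *horatus*); -ma when the stem ends in a non-sibilant consonant (*jifkuv*, *goven*); -re when the stem ends in a vowel (*mijelfe*, *jihida*).
*fikuz*: final sound = /z/, a sibilant → -upu → *fikuzupu*.
The final sound of *ea* is /a/, which is a vowel, so the suffix is -re, giving *eare*.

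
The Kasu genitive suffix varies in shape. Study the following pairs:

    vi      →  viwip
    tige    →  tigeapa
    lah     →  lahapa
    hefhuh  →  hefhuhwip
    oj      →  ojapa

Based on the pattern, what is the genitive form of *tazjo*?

The pattern is height harmony: -wip when the last vowel of the stem is a high vowel (*vi*, *hefhuh*); -apa when the last vowel of the stem is a non-high vowel (*tige*, *lah*, *oj*).
Since the last vowel of *tazjo* is /o/ (a non-high vowel), it takes -apa, giving *tazjoapa*.

tazjoapa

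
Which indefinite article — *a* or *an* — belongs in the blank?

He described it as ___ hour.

an

The indefinite article is chosen by the initial *sound* of the following word, not its spelling.
*hour* begins with the sound /aʊ/ (silent h) — a vowel sound.
So the article is *an*: He described it as an hour.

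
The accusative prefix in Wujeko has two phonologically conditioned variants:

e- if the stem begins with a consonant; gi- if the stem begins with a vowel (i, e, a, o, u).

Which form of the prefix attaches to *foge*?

e-

*foge* — first sound /f/ (a consonant) → e-.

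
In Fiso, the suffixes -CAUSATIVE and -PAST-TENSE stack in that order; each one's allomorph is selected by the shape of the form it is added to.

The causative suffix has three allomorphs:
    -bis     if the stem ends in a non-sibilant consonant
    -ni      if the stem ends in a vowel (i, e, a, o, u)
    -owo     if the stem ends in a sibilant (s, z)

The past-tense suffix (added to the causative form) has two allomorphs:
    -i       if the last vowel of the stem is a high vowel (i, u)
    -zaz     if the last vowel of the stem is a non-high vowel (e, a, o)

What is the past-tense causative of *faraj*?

farajbisi

Since the final sound of *faraj* is /j/ (a non-sibilant consonant), it takes -bis, giving *farajbis*.
Since the last vowel of the causative form *farajbis* is /i/ (a high vowel), it takes -i, giving *farajbisi*.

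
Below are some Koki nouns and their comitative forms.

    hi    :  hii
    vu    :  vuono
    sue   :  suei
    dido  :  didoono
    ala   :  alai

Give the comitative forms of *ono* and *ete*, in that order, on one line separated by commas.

onoono, etei

The pattern is rounding harmony: -ono when the last vowel of the stem is a rounded vowel (*vu*, *dido*); -i when the last vowel of the stem is an unrounded vowel (*hi*, *sue*, *ala*).
The last vowel of *ono* is /o/, which is a rounded vowel, so the suffix is -ono, giving *onoono*.
*ete*: last vowel = /e/, an unrounded vowel → -i → *etei*.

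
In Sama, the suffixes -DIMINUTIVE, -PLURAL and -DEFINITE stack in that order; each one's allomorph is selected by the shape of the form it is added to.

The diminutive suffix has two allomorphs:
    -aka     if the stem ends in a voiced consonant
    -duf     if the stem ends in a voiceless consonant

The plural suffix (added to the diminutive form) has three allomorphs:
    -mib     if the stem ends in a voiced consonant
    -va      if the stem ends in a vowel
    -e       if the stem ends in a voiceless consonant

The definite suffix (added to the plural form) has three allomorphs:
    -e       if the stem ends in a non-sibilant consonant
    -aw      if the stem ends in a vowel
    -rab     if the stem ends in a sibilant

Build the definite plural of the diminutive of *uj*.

*uj*: final consonant = /j/, voiced → -aka → *ujaka*.
Since the final sound of the diminutive form *ujaka* is /a/ (a vowel), it takes -va, giving *ujakava*.
Since the final sound of the plural form *ujakava* is /a/ (a vowel), it takes -aw, giving *ujakavaaw*.

ujakavaaw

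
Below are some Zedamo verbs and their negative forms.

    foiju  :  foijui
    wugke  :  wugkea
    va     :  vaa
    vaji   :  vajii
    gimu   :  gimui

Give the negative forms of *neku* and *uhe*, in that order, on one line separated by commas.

Looking at the last vowel of each stem: -i when the last vowel of the stem is a high vowel (*foiju*, *vaji*, *gimu*); -a when the last vowel of the stem is a non-high vowel (*wugke*, *va*).
*neku* — last vowel /u/ (a high vowel) → -i → *nekui*.
*uhe*: last vowel = /e/, a non-high vowel → -a → *uhea*.

nekui, uhea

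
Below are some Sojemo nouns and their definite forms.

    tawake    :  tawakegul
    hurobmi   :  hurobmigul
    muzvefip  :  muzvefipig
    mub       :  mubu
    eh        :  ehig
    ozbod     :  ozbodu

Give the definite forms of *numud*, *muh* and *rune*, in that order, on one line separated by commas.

Looking at the final sound of each stem: -ig when the stem ends in a voiceless consonant (*muzvefip*, *eh*); -u when the stem ends in a voiced consonant (*mub*, *ozbod*); -gul when the stem ends in a vowel (*tawake*, *hurobmi*).
Since the final sound of *numud* is /d/ (a voiced consonant), it takes -u, giving *numudu*.
Since the final sound of *muh* is /h/ (a voiceless consonant), it takes -ig, giving *muhig*.
*rune*: final sound = /e/, a vowel → -gul → *runegul*.

numudu, muhig, runegul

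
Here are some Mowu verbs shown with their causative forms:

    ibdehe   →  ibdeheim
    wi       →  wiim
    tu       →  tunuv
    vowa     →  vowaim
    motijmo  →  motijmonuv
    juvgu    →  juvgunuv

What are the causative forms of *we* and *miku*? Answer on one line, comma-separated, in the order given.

The alternation tracks the last vowel of the stem — -nuv when the last vowel of the stem is a rounded vowel (*tu*, *motijmo*, *juvgu*); -im when the last vowel of the stem is an unrounded vowel (*ibdehe*, *wi*, *vowa*).
Since the last vowel of *we* is /e/ (an unrounded vowel), it takes -im, giving *weim*.
*miku*: last vowel = /u/, a rounded vowel → -nuv → *mikunuv*.

weim, mikunuv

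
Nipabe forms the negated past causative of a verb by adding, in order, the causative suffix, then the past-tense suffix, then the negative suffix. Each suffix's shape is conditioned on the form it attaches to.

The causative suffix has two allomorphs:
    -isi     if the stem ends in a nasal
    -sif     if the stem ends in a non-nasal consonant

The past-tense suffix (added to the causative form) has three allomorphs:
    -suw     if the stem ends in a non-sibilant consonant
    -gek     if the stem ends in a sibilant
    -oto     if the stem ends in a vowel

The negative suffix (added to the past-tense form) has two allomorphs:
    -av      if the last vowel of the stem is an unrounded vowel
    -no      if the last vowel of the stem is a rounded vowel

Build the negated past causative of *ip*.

*ip* — final consonant /p/ (non-nasal) → -sif → *ipsif*.
The causative form *ipsif* — final sound /f/ (a non-sibilant consonant) → -suw → *ipsifsuw*.
The last vowel of the past-tense form *ipsifsuw* is /u/, which is a rounded vowel, so the negative suffix is -no, giving *ipsifsuwno*.

ipsifsuwno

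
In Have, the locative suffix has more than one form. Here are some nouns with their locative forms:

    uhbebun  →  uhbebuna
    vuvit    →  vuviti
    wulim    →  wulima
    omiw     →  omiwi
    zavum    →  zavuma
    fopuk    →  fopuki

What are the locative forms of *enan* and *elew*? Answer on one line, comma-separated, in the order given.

The pattern is nasality of the final consonant: -a when the stem ends in a nasal (*uhbebun*, *wulim*, *zavum*); -i when the stem ends in a non-nasal consonant (*vuvit*, *omiw*, *fopuk*).
*enan*: final consonant = /n/, a nasal → -a → *enana*.
*elew* — final consonant /w/ (non-nasal) → -i → *elewi*.

enana, elewi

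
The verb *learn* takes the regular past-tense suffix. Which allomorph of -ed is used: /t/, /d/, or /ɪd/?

/d/

The stem *learn* ends in a voiced sound other than /d/.
The -ed suffix is realized as /ɪd/ after /t, d/; as /t/ after other voiceless consonants; and as /d/ after other voiced sounds.
So -ed on *learn* is pronounced /d/.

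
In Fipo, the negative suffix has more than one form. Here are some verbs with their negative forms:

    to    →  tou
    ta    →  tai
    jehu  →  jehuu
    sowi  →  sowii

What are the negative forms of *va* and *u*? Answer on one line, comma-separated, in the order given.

vai, uu

The suffix is conditioned by the last vowel: -u when the last vowel of the stem is a rounded vowel (*to*, *jehu*); -i when the last vowel of the stem is an unrounded vowel (*ta*, *sowi*).
*va* — last vowel /a/ (an unrounded vowel) → -i → *vai*.
*u*: last vowel = /u/, a rounded vowel → -u → *uu*.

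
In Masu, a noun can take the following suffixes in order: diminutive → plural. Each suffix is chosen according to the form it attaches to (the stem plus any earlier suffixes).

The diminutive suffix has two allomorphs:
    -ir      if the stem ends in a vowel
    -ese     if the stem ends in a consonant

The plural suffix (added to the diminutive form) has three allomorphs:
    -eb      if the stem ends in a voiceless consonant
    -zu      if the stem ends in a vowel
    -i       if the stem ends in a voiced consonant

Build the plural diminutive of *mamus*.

mamusesezu

*mamus*: final sound = /s/, a consonant → -ese → *mamusese*.
The diminutive form *mamusese*: final sound = /e/, a vowel → -zu → *mamusesezu*.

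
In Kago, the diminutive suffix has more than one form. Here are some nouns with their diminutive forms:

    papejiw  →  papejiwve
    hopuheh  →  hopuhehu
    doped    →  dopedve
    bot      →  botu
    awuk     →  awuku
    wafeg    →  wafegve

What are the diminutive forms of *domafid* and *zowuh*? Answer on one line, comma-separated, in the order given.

The suffix is conditioned by the final consonant: -u when the stem ends in a voiceless consonant (*hopuheh*, *bot*, *awuk*); -ve when the stem ends in a voiced consonant (*papejiw*, *doped*, *wafeg*).
*domafid*: final consonant = /d/, voiced → -ve → *domafidve*.
*zowuh* — final consonant /h/ (voiceless) → -u → *zowuhu*.

domafidve, zowuhu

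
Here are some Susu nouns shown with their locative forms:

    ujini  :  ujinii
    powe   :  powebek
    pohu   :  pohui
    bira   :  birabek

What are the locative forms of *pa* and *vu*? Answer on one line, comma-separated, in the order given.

pabek, vui

The alternation tracks the last vowel of the stem — -i when the last vowel of the stem is a high vowel (*ujini*, *pohu*); -bek when the last vowel of the stem is a non-high vowel (*powe*, *bira*).
Since the last vowel of *pa* is /a/ (a non-high vowel), it takes -bek, giving *pabek*.
Since the last vowel of *vu* is /u/ (a high vowel), it takes -i, giving *vui*.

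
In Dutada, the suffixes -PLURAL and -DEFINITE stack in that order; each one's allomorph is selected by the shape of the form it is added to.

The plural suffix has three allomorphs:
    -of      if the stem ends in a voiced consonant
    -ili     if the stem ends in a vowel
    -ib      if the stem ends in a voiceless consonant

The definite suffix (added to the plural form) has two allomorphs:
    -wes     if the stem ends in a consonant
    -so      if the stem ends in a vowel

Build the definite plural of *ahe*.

aheiliso

*ahe* — final sound /e/ (a vowel) → -ili → *aheili*.
The plural form *aheili* — final sound /i/ (a vowel) → -so → *aheiliso*.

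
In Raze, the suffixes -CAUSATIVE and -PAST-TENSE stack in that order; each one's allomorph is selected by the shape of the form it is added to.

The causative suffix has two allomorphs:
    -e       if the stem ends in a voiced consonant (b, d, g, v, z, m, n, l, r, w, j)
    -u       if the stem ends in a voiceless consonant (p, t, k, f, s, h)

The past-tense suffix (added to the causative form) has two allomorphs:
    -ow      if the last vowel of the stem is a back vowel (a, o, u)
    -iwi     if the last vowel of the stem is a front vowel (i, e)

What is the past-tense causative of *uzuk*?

uzukuow

*uzuk*: final consonant = /k/, voiceless → -u → *uzuku*.
Since the last vowel of the causative form *uzuku* is /u/ (a back vowel), it takes -ow, giving *uzukuow*.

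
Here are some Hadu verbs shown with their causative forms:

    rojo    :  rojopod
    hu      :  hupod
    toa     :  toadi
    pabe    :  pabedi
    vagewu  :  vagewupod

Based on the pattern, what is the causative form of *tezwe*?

The pattern is rounding harmony: -pod when the last vowel of the stem is a rounded vowel (*rojo*, *hu*, *vagewu*); -di when the last vowel of the stem is an unrounded vowel (*toa*, *pabe*).
The last vowel of *tezwe* is /e/, which is an unrounded vowel, so the suffix is -di, giving *tezwedi*.

tezwedi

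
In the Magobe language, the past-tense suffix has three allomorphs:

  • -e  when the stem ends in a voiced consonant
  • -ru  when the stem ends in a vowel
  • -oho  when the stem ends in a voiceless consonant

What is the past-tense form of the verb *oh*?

*oh* — final sound /h/ (a voiceless consonant) → -oho → *ohoho*.

ohoho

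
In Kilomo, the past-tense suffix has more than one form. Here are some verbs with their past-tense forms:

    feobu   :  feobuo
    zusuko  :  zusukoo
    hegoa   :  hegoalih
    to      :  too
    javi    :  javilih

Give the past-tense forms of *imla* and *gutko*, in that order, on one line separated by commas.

The suffix is conditioned by the last vowel: -o when the last vowel of the stem is a rounded vowel (*feobu*, *zusuko*, *to*); -lih when the last vowel of the stem is an unrounded vowel (*hegoa*, *javi*).
The last vowel of *imla* is /a/, which is an unrounded vowel, so the suffix is -lih, giving *imlalih*.
*gutko* — last vowel /o/ (a rounded vowel) → -o → *gutkoo*.

imlalih, gutkoo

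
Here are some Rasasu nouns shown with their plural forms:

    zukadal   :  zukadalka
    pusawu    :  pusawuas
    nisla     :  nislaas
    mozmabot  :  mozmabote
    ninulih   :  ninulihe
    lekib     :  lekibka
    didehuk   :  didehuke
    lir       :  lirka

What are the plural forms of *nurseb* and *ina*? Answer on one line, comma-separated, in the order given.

The alternation tracks the final sound of the stem — -e when the stem ends in a voiceless consonant (*mozmabot*, *ninulih*, *didehuk*); -ka when the stem ends in a voiced consonant (*zukadal*, *lekib*, *lir*); -as when the stem ends in a vowel (*pusawu*, *nisla*).
*nurseb*: final sound = /b/, a voiced consonant → -ka → *nursebka*.
*ina* — final sound /a/ (a vowel) → -as → *inaas*.

nursebka, inaas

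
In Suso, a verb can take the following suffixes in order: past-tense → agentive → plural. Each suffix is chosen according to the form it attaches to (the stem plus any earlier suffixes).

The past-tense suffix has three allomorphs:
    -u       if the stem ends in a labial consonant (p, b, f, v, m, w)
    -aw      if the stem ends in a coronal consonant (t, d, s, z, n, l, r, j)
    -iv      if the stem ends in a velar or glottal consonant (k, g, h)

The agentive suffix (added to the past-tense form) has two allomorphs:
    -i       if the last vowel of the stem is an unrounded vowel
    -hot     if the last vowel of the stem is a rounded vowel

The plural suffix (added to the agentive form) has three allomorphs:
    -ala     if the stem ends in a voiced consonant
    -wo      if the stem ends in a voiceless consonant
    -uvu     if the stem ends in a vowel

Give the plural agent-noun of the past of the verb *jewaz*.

jewazawiuvu

*jewaz* — final consonant /z/ (coronal) → -aw → *jewazaw*.
The last vowel of the past-tense form *jewazaw* is /a/, which is an unrounded vowel, so the agentive suffix is -i, giving *jewazawi*.
The final sound of the agentive form *jewazawi* is /i/, which is a vowel, so the plural suffix is -uvu, giving *jewazawiuvu*.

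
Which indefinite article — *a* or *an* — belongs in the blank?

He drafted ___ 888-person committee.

The indefinite article is chosen by the initial *sound* of the following word, not its spelling.
The number *888* is spoken "eight hundred …", beginning with /eɪt/ — a vowel sound.
So the article is *an*: He drafted an 888-person committee.

an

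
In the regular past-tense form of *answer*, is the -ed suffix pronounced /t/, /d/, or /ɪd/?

/d/

The stem *answer* ends in a voiced sound other than /d/.
The -ed suffix is realized as /ɪd/ after /t, d/; as /t/ after other voiceless consonants; and as /d/ after other voiced sounds.
So -ed on *answer* is pronounced /d/.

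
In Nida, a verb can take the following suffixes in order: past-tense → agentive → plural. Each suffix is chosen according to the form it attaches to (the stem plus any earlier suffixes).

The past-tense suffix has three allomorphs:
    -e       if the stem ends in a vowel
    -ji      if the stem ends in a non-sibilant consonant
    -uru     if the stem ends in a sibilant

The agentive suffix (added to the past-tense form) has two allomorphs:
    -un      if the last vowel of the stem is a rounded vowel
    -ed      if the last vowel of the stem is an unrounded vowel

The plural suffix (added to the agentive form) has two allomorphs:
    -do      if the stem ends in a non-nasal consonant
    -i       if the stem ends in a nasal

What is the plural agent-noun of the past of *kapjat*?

The final sound of *kapjat* is /t/, which is a non-sibilant consonant, so the past-tense suffix is -ji, giving *kapjatji*.
The last vowel of the past-tense form *kapjatji* is /i/, which is an unrounded vowel, so the agentive suffix is -ed, giving *kapjatjied*.
The agentive form *kapjatjied*: final consonant = /d/, non-nasal → -do → *kapjatjieddo*.

kapjatjieddo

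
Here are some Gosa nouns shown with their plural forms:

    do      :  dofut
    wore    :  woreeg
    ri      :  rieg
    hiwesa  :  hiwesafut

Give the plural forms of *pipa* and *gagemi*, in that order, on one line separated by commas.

The pattern is front/back vowel harmony: -eg when the last vowel of the stem is a front vowel (*wore*, *ri*); -fut when the last vowel of the stem is a back vowel (*do*, *hiwesa*).
*pipa*: last vowel = /a/, a back vowel → -fut → *pipafut*.
The last vowel of *gagemi* is /i/, which is a front vowel, so the suffix is -eg, giving *gagemieg*.

pipafut, gagemieg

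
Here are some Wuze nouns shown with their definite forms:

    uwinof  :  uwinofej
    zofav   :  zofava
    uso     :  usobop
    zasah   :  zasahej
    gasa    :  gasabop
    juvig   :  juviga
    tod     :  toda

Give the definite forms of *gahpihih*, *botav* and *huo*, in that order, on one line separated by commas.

The suffix is conditioned by the final sound: -ej when the stem ends in a voiceless consonant (*uwinof*, *zasah*); -a when the stem ends in a voiced consonant (*zofav*, *juvig*, *tod*); -bop when the stem ends in a vowel (*uso*, *gasa*).
*gahpihih* — final sound /h/ (a voiceless consonant) → -ej → *gahpihihej*.
*botav*: final sound = /v/, a voiced consonant → -a → *botava*.
*huo*: final sound = /o/, a vowel → -bop → *huobop*.

gahpihihej, botava, huobop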